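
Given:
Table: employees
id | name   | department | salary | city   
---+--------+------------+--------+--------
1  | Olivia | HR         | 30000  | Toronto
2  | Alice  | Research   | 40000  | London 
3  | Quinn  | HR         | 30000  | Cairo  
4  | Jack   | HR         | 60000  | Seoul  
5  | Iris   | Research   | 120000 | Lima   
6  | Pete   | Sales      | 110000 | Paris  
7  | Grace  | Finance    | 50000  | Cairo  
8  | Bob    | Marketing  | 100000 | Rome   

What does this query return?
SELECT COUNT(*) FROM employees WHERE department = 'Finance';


Counting rows where department = 'Finance'
  Grace -> MATCH


1


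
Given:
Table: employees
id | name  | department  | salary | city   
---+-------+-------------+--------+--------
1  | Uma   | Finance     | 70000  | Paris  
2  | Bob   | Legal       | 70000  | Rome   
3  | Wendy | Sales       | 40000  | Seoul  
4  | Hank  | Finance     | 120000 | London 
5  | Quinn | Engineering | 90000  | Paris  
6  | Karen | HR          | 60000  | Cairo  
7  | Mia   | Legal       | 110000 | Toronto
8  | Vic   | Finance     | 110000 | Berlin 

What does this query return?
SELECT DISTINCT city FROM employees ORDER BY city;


All 'city' values (row order): Paris, Rome, Seoul, London, Paris, Cairo, Toronto, Berlin
Removing duplicates leaves 7 unique value(s).

7 values:
Berlin
Cairo
London
Paris
Rome
Seoul
Toronto


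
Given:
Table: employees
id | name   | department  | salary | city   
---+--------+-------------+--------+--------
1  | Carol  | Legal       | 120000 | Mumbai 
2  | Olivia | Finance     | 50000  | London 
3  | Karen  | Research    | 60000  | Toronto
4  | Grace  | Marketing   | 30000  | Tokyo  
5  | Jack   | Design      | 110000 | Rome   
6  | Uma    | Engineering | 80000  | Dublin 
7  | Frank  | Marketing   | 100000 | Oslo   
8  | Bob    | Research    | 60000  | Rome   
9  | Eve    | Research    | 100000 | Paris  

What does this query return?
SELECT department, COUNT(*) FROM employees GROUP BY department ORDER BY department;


Assigning each row to its department group:
  Carol -> Legal
  Olivia -> Finance
  Karen -> Research
  Grace -> Marketing
  Jack -> Design
  Uma -> Engineering
  Frank -> Marketing
  Bob -> Research
  Eve -> Research


6 groups:
Design, 1
Engineering, 1
Finance, 1
Legal, 1
Marketing, 2
Research, 3


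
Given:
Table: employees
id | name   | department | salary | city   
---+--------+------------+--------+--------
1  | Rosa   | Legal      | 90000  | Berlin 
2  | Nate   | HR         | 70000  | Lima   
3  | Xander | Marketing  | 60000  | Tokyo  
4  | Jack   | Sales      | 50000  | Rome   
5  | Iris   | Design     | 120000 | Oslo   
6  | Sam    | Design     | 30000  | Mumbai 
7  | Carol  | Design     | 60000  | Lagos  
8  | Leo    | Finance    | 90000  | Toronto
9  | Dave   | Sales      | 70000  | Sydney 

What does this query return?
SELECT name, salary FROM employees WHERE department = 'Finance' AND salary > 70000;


Filtering: department = 'Finance' AND salary > 70000
Matching: 1 rows

1 rows:
Leo, 90000


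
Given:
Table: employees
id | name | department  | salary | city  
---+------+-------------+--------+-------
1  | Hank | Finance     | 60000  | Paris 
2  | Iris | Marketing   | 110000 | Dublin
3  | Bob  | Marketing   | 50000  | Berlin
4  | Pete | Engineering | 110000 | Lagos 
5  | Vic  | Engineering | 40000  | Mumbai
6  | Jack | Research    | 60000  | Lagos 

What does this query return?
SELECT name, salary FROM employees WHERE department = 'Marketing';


Filtering: department = 'Marketing'
Matching rows: 2

2 rows:
Iris, 110000
Bob, 50000


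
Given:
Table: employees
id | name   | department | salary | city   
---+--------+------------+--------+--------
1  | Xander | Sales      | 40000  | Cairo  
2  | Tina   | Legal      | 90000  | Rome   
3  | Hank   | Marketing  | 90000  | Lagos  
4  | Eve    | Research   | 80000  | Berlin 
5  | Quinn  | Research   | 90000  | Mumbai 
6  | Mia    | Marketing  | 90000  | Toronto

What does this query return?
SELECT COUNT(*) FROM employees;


COUNT(*) counts all rows

6


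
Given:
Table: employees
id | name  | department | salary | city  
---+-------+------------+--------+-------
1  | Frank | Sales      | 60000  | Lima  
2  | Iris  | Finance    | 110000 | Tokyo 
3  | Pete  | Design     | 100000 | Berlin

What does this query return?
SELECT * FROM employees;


SELECT * returns all 3 rows with all columns

3 rows:
1, Frank, Sales, 60000, Lima
2, Iris, Finance, 110000, Tokyo
3, Pete, Design, 100000, Berlin


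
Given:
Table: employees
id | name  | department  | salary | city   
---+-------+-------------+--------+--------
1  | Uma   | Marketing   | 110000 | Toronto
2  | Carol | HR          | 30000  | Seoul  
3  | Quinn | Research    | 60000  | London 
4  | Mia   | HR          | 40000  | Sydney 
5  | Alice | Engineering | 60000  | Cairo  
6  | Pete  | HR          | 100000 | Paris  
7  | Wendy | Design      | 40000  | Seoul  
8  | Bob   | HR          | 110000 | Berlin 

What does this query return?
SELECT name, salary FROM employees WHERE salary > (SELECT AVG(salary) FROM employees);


Subquery: AVG(salary) = 68750.0
Filtering: salary > 68750.0
  Uma (110000) -> MATCH
  Pete (100000) -> MATCH
  Bob (110000) -> MATCH


3 rows:
Uma, 110000
Pete, 100000
Bob, 110000


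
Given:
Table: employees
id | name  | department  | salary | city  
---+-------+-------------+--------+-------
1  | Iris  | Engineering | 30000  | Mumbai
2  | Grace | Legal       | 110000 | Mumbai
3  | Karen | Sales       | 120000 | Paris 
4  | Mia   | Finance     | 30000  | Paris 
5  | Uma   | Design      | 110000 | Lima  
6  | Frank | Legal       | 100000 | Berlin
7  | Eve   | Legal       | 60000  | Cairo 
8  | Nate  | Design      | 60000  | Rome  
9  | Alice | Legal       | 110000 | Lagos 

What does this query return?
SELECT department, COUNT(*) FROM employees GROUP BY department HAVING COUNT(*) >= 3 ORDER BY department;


Groups with count >= 3:
  Legal: 4 -> PASS
  Design: 2 -> filtered out
  Engineering: 1 -> filtered out
  Finance: 1 -> filtered out
  Sales: 1 -> filtered out


1 groups:
Legal, 4


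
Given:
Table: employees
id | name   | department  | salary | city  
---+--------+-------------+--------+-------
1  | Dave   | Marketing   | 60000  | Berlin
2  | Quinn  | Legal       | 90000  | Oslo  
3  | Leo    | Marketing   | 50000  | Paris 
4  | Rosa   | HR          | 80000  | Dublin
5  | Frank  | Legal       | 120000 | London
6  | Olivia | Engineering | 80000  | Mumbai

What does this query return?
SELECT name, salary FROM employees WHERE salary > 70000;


Filtering: salary > 70000
Matching: 4 rows

4 rows:
Quinn, 90000
Rosa, 80000
Frank, 120000
Olivia, 80000


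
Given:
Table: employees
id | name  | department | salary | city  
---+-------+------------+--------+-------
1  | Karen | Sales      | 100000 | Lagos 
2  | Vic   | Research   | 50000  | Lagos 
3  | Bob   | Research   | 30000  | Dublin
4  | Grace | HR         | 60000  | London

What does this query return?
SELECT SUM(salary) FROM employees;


SUM(salary) = 100000 + 50000 + 30000 + 60000 = 240000

240000


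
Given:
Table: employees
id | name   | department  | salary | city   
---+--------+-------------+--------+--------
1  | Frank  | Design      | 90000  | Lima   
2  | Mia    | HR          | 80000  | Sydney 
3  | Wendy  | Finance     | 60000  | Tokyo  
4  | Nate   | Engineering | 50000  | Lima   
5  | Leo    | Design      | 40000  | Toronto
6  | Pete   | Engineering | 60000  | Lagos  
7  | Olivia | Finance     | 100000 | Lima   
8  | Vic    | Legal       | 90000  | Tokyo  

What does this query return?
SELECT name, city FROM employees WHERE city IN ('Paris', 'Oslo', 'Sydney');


Filtering: city IN ('Paris', 'Oslo', 'Sydney')
Matching: 1 rows

1 rows:
Mia, Sydney


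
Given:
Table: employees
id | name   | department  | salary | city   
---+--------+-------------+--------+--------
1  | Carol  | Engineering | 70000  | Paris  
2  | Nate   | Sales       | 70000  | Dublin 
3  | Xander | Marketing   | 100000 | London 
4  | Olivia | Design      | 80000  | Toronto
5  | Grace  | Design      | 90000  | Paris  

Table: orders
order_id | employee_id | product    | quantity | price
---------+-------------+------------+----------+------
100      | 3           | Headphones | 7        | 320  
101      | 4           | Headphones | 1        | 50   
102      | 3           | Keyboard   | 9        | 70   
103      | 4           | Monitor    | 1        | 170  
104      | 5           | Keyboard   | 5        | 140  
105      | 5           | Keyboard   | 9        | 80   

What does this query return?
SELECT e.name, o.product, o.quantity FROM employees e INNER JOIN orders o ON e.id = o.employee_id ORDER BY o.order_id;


Joining employees.id = orders.employee_id:
  employee Xander (id=3) -> order Headphones
  employee Olivia (id=4) -> order Headphones
  employee Xander (id=3) -> order Keyboard
  employee Olivia (id=4) -> order Monitor
  employee Grace (id=5) -> order Keyboard
  employee Grace (id=5) -> order Keyboard


6 rows:
Xander, Headphones, 7
Olivia, Headphones, 1
Xander, Keyboard, 9
Olivia, Monitor, 1
Grace, Keyboard, 5
Grace, Keyboard, 9


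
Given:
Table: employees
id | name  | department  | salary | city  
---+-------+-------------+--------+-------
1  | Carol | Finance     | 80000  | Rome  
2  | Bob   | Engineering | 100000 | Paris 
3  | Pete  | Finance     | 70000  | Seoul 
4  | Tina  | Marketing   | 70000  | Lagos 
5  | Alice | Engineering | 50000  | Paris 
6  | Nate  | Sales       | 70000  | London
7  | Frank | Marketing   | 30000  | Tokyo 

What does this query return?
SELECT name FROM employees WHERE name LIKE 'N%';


LIKE 'N%' matches names starting with 'N'
Matching: 1

1 rows:
Nate


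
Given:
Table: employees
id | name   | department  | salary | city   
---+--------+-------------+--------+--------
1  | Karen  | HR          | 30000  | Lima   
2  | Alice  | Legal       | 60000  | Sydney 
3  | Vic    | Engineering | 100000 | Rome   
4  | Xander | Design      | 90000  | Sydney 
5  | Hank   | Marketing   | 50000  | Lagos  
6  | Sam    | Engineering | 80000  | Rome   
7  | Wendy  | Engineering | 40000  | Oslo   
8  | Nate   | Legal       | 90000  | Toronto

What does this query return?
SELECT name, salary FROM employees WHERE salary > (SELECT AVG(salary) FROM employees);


Subquery: AVG(salary) = 67500.0
Filtering: salary > 67500.0
  Vic (100000) -> MATCH
  Xander (90000) -> MATCH
  Sam (80000) -> MATCH
  Nate (90000) -> MATCH


4 rows:
Vic, 100000
Xander, 90000
Sam, 80000
Nate, 90000


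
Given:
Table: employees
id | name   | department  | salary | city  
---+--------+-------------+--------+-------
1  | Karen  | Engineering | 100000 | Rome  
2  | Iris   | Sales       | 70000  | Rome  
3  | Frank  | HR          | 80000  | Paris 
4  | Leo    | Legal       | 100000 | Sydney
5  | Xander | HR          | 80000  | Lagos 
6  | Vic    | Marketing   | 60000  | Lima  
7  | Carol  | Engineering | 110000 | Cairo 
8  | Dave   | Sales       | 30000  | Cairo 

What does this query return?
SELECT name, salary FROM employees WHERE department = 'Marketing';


Filtering: department = 'Marketing'
Matching rows: 1

1 rows:
Vic, 60000


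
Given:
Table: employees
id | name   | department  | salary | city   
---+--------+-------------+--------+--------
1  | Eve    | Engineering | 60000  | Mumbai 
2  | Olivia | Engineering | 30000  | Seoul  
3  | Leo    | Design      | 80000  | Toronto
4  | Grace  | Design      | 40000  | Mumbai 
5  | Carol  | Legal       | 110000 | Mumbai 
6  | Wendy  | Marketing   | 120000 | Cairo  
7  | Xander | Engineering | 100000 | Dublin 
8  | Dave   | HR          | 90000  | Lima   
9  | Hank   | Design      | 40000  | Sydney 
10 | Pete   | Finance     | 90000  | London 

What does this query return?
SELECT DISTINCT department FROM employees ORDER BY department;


All 'department' values (row order): Engineering, Engineering, Design, Design, Legal, Marketing, Engineering, HR, Design, Finance
Removing duplicates leaves 6 unique value(s).

6 values:
Design
Engineering
Finance
HR
Legal
Marketing


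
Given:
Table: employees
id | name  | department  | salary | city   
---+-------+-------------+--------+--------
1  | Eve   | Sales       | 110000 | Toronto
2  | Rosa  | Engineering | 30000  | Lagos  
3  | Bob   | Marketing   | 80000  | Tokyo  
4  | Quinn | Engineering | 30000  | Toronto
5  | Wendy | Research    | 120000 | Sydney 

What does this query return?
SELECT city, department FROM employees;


Projecting columns: city, department

5 rows:
Toronto, Sales
Lagos, Engineering
Tokyo, Marketing
Toronto, Engineering
Sydney, Research


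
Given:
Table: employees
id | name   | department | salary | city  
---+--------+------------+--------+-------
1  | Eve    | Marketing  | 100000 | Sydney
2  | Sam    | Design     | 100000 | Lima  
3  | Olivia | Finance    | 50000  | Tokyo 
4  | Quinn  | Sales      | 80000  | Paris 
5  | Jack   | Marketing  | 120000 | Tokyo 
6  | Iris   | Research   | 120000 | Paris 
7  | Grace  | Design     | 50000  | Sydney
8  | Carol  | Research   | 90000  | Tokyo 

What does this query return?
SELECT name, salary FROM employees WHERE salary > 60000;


Filtering: salary > 60000
Matching: 6 rows

6 rows:
Eve, 100000
Sam, 100000
Quinn, 80000
Jack, 120000
Iris, 120000
Carol, 90000


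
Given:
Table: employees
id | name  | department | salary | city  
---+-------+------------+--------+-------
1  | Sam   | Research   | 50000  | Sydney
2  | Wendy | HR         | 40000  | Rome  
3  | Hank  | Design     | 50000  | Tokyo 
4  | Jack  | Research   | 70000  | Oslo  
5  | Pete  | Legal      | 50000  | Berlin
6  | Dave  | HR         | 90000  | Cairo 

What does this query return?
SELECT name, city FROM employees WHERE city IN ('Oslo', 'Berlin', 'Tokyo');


Filtering: city IN ('Oslo', 'Berlin', 'Tokyo')
Matching: 3 rows

3 rows:
Hank, Tokyo
Jack, Oslo
Pete, Berlin


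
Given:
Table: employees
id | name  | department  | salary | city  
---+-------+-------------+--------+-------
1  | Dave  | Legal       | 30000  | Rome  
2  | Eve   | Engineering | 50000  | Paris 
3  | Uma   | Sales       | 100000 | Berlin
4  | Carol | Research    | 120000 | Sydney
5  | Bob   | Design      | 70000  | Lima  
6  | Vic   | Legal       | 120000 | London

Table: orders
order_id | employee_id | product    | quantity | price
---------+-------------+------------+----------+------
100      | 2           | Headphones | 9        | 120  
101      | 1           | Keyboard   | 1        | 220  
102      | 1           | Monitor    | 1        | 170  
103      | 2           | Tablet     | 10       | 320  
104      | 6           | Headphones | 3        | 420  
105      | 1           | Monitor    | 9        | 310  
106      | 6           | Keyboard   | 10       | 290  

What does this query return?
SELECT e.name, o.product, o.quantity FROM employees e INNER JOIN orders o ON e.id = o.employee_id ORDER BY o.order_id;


Joining employees.id = orders.employee_id:
  employee Eve (id=2) -> order Headphones
  employee Dave (id=1) -> order Keyboard
  employee Dave (id=1) -> order Monitor
  employee Eve (id=2) -> order Tablet
  employee Vic (id=6) -> order Headphones
  employee Dave (id=1) -> order Monitor
  employee Vic (id=6) -> order Keyboard


7 rows:
Eve, Headphones, 9
Dave, Keyboard, 1
Dave, Monitor, 1
Eve, Tablet, 10
Vic, Headphones, 3
Dave, Monitor, 9
Vic, Keyboard, 10


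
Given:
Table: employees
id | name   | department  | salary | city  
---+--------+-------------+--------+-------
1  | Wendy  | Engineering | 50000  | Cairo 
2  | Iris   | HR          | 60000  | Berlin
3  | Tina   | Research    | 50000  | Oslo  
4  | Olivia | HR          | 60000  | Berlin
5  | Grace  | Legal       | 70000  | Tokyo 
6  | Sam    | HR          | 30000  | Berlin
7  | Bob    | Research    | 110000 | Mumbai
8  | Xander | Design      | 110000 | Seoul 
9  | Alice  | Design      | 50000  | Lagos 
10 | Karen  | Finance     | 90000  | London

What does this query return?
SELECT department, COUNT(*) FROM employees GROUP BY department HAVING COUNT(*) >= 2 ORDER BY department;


Groups with count >= 2:
  Design: 2 -> PASS
  HR: 3 -> PASS
  Research: 2 -> PASS
  Engineering: 1 -> filtered out
  Finance: 1 -> filtered out
  Legal: 1 -> filtered out


3 groups:
Design, 2
HR, 3
Research, 2


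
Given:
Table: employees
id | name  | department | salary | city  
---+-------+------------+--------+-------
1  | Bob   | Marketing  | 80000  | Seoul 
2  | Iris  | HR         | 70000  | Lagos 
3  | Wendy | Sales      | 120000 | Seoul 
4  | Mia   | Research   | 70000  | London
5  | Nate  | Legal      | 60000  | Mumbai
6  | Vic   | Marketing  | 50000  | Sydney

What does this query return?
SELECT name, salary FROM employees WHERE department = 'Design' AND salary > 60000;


Filtering: department = 'Design' AND salary > 60000
Matching: 0 rows

Empty result set (0 rows)


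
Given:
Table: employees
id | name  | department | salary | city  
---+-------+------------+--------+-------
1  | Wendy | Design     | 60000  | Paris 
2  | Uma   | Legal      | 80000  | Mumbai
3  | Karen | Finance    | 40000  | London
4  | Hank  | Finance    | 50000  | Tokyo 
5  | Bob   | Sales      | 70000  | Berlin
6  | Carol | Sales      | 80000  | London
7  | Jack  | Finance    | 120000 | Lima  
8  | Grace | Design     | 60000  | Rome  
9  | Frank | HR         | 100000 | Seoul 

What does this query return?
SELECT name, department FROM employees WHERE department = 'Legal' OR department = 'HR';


Filtering: department = 'Legal' OR 'HR'
Matching: 2 rows

2 rows:
Uma, Legal
Frank, HR


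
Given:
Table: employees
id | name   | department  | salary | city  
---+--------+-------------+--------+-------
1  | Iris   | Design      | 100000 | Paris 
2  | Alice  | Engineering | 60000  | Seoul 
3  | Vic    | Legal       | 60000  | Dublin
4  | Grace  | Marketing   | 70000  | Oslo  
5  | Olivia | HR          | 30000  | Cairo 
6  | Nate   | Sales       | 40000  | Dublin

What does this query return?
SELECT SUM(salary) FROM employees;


SUM(salary) = 100000 + 60000 + 60000 + 70000 + 30000 + 40000 = 360000

360000


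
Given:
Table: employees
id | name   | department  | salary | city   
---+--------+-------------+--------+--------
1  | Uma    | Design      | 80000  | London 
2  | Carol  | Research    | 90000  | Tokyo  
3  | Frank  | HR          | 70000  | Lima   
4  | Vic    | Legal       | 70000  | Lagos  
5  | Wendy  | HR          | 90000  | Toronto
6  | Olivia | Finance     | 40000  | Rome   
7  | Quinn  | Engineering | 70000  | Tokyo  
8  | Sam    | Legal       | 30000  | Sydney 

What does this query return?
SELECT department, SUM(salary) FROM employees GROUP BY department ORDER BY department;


Summing salary within each department:
  Design: 80000 = 80000
  Engineering: 70000 = 70000
  Finance: 40000 = 40000
  HR: 70000 + 90000 = 160000
  Legal: 70000 + 30000 = 100000
  Research: 90000 = 90000


6 groups:
Design, 80000
Engineering, 70000
Finance, 40000
HR, 160000
Legal, 100000
Research, 90000


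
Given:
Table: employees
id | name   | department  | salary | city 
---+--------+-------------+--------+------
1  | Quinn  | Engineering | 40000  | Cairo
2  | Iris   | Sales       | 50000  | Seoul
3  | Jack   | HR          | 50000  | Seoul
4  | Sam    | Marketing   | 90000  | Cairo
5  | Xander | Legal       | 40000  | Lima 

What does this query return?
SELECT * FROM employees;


SELECT * returns all 5 rows with all columns

5 rows:
1, Quinn, Engineering, 40000, Cairo
2, Iris, Sales, 50000, Seoul
3, Jack, HR, 50000, Seoul
4, Sam, Marketing, 90000, Cairo
5, Xander, Legal, 40000, Lima


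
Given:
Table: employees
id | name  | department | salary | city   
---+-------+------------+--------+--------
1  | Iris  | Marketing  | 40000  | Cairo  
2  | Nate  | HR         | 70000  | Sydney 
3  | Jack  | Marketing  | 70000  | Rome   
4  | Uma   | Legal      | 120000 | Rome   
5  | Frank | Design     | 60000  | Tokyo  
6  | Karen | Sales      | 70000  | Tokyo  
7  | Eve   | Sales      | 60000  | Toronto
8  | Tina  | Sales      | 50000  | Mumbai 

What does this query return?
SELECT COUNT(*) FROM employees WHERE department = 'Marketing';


Counting rows where department = 'Marketing'
  Iris -> MATCH
  Jack -> MATCH


2


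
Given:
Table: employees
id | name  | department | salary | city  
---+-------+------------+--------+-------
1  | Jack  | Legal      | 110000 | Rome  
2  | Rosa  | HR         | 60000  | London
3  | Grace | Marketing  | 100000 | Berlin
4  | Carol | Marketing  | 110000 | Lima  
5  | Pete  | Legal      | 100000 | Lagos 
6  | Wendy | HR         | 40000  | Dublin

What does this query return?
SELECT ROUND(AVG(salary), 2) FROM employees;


SUM(salary) = 520000
COUNT = 6
ROUND(AVG, 2) = ROUND(520000 / 6, 2) = 86666.67

86666.67


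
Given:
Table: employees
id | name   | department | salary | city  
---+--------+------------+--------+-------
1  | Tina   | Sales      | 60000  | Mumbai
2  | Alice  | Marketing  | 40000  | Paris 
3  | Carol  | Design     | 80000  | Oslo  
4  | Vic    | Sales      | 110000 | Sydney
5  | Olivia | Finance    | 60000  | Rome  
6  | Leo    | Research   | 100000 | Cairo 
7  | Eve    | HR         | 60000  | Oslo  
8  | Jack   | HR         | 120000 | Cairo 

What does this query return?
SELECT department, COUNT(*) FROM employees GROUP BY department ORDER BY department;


Assigning each row to its department group:
  Tina -> Sales
  Alice -> Marketing
  Carol -> Design
  Vic -> Sales
  Olivia -> Finance
  Leo -> Research
  Eve -> HR
  Jack -> HR


6 groups:
Design, 1
Finance, 1
HR, 2
Marketing, 1
Research, 1
Sales, 2


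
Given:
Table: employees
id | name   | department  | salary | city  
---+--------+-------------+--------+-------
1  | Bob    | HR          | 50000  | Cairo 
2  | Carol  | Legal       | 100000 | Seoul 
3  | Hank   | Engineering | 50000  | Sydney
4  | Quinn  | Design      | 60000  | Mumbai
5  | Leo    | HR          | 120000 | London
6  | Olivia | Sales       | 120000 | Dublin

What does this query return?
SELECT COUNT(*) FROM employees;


COUNT(*) counts all rows

6


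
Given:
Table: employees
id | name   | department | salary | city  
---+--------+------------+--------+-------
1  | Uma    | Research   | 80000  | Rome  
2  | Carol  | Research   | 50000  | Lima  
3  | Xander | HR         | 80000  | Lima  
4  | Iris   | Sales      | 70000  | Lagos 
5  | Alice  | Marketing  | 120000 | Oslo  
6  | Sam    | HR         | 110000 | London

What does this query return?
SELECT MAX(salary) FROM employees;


Salaries: 80000, 50000, 80000, 70000, 120000, 110000
MAX = 120000

120000


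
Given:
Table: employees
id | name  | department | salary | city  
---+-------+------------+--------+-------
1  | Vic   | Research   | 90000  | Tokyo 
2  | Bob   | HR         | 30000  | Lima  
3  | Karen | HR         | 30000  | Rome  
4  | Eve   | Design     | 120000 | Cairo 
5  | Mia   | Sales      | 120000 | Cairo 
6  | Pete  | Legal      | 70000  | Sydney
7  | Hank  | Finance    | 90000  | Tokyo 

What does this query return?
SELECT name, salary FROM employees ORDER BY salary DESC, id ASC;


Sorting by salary DESC, then id ASC for ties

7 rows:
Eve, 120000
Mia, 120000
Vic, 90000
Hank, 90000
Pete, 70000
Bob, 30000
Karen, 30000


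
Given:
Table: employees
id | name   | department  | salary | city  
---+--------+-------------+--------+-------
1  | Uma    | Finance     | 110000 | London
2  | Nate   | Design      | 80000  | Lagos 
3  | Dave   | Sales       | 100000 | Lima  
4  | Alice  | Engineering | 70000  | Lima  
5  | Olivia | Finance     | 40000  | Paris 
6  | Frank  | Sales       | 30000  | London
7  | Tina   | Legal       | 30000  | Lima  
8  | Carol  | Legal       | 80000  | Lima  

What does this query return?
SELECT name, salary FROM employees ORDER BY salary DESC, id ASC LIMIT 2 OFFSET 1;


Sort by salary DESC (id ASC tiebreak), then skip 1 and take 2
Rows 2 through 3

2 rows:
Dave, 100000
Nate, 80000


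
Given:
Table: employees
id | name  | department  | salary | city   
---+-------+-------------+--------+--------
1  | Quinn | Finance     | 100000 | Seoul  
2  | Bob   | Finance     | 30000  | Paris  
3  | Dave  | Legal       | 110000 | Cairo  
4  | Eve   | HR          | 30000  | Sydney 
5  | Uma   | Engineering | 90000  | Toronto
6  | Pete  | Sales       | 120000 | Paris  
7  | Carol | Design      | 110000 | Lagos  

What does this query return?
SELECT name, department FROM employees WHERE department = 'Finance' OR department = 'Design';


Filtering: department = 'Finance' OR 'Design'
Matching: 3 rows

3 rows:
Quinn, Finance
Bob, Finance
Carol, Design


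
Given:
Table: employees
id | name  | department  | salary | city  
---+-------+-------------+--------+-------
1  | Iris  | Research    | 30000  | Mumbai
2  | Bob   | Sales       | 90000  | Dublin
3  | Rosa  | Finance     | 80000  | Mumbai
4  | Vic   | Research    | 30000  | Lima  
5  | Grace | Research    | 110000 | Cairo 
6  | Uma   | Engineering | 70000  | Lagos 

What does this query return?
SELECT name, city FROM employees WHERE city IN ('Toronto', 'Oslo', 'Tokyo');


Filtering: city IN ('Toronto', 'Oslo', 'Tokyo')
Matching: 0 rows

Empty result set (0 rows)


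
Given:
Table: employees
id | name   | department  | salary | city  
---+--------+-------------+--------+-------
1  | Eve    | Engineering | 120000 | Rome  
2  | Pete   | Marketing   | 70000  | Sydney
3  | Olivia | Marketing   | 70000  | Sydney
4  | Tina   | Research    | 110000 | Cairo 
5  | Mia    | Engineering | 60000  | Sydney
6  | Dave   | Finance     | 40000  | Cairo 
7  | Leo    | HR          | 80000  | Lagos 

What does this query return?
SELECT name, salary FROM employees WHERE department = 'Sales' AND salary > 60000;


Filtering: department = 'Sales' AND salary > 60000
Matching: 0 rows

Empty result set (0 rows)


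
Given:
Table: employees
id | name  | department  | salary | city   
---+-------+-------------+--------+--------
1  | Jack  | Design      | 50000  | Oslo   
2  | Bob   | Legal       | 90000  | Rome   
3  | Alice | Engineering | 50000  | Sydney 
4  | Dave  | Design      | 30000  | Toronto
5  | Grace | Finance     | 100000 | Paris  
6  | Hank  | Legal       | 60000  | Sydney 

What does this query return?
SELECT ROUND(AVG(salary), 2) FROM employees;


SUM(salary) = 380000
COUNT = 6
ROUND(AVG, 2) = ROUND(380000 / 6, 2) = 63333.33

63333.33


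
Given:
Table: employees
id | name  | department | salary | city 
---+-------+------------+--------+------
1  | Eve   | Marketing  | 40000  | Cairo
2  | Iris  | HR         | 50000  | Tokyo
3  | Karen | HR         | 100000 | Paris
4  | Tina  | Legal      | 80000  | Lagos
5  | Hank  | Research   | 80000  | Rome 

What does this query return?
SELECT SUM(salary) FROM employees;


SUM(salary) = 40000 + 50000 + 100000 + 80000 + 80000 = 350000

350000


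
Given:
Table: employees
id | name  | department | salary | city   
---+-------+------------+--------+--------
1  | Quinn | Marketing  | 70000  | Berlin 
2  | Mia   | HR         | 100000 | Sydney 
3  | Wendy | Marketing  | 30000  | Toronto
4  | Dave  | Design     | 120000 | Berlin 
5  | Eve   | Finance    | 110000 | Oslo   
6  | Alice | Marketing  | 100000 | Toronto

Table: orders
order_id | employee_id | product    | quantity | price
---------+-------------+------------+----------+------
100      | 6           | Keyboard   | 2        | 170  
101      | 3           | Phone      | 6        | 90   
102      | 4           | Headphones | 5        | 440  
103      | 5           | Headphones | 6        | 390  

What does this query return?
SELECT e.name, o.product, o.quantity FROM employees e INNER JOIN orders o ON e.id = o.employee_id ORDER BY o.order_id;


Joining employees.id = orders.employee_id:
  employee Alice (id=6) -> order Keyboard
  employee Wendy (id=3) -> order Phone
  employee Dave (id=4) -> order Headphones
  employee Eve (id=5) -> order Headphones


4 rows:
Alice, Keyboard, 2
Wendy, Phone, 6
Dave, Headphones, 5
Eve, Headphones, 6


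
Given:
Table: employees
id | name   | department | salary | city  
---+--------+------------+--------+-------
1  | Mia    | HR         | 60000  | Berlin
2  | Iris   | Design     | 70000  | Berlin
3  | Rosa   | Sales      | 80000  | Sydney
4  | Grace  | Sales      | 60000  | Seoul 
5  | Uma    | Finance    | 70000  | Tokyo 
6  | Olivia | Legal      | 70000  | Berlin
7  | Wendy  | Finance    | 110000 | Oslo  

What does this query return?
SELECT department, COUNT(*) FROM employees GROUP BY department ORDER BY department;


Assigning each row to its department group:
  Mia -> HR
  Iris -> Design
  Rosa -> Sales
  Grace -> Sales
  Uma -> Finance
  Olivia -> Legal
  Wendy -> Finance


5 groups:
Design, 1
Finance, 2
HR, 1
Legal, 1
Sales, 2


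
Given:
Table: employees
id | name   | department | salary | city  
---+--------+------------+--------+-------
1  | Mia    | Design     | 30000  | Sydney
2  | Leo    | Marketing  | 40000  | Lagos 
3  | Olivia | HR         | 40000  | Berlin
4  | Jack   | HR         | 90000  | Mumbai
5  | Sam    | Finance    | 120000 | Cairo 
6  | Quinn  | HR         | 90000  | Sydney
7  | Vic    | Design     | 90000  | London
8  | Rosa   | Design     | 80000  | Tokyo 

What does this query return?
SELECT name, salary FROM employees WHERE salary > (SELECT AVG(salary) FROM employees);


Subquery: AVG(salary) = 72500.0
Filtering: salary > 72500.0
  Jack (90000) -> MATCH
  Sam (120000) -> MATCH
  Quinn (90000) -> MATCH
  Vic (90000) -> MATCH
  Rosa (80000) -> MATCH


5 rows:
Jack, 90000
Sam, 120000
Quinn, 90000
Vic, 90000
Rosa, 80000


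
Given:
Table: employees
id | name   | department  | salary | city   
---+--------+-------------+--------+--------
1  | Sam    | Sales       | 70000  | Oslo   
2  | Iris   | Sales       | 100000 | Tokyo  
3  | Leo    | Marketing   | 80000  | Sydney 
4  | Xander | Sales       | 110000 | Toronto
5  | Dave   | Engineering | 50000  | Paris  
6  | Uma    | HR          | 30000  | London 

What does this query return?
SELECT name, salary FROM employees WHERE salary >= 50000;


Filtering: salary >= 50000
Matching: 5 rows

5 rows:
Sam, 70000
Iris, 100000
Leo, 80000
Xander, 110000
Dave, 50000


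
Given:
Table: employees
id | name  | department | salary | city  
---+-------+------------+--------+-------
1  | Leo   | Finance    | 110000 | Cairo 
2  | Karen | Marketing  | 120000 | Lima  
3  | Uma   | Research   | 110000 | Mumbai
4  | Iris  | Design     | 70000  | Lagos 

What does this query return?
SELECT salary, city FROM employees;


Projecting columns: salary, city

4 rows:
110000, Cairo
120000, Lima
110000, Mumbai
70000, Lagos


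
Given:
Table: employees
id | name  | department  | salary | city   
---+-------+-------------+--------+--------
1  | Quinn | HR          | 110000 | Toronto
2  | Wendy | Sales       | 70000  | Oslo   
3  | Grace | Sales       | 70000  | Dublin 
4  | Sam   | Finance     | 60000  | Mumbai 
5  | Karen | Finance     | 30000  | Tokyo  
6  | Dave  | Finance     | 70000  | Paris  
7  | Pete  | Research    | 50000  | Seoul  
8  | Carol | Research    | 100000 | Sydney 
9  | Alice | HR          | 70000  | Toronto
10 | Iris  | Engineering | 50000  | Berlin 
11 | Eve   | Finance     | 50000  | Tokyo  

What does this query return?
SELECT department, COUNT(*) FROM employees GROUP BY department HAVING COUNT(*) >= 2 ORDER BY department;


Groups with count >= 2:
  Finance: 4 -> PASS
  HR: 2 -> PASS
  Research: 2 -> PASS
  Sales: 2 -> PASS
  Engineering: 1 -> filtered out


4 groups:
Finance, 4
HR, 2
Research, 2
Sales, 2


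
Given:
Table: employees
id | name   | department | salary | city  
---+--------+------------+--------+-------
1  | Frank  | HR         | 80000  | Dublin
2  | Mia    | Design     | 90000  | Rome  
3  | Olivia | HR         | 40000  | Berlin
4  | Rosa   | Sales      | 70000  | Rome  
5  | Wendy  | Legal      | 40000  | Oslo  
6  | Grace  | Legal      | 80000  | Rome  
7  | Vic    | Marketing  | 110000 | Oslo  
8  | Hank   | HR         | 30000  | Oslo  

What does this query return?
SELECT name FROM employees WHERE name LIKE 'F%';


LIKE 'F%' matches names starting with 'F'
Matching: 1

1 rows:
Frank


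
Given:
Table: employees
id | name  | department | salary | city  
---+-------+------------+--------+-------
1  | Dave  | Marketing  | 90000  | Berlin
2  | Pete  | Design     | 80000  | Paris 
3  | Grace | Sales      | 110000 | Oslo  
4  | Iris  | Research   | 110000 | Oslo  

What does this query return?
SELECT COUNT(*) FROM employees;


COUNT(*) counts all rows

4


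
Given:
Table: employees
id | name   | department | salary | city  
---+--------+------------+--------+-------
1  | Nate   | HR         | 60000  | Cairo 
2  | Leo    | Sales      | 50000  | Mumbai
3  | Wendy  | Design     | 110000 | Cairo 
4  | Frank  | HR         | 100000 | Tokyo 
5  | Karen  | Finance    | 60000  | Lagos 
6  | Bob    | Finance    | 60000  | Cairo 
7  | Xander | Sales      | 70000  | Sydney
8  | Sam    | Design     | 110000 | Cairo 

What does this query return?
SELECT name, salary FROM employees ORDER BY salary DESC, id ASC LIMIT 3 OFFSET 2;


Sort by salary DESC (id ASC tiebreak), then skip 2 and take 3
Rows 3 through 5

3 rows:
Frank, 100000
Xander, 70000
Nate, 60000


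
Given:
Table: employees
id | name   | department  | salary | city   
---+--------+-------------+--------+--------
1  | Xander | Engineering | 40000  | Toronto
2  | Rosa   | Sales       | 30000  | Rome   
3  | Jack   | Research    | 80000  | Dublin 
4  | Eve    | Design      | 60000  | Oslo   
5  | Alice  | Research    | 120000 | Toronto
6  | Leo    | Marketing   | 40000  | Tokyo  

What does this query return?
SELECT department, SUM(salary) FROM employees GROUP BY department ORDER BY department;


Summing salary within each department:
  Design: 60000 = 60000
  Engineering: 40000 = 40000
  Marketing: 40000 = 40000
  Research: 80000 + 120000 = 200000
  Sales: 30000 = 30000


5 groups:
Design, 60000
Engineering, 40000
Marketing, 40000
Research, 200000
Sales, 30000


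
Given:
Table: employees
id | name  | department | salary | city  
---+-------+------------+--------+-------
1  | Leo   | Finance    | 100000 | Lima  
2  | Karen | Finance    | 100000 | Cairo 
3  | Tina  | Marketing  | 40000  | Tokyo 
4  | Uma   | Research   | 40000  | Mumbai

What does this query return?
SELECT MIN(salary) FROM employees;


Salaries: 100000, 100000, 40000, 40000
MIN = 40000

40000


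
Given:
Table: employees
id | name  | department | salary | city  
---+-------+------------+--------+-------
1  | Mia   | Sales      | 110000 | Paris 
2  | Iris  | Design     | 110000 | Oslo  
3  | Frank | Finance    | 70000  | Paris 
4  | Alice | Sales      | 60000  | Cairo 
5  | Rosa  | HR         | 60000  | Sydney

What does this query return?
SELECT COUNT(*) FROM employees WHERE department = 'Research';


Counting rows where department = 'Research'


0


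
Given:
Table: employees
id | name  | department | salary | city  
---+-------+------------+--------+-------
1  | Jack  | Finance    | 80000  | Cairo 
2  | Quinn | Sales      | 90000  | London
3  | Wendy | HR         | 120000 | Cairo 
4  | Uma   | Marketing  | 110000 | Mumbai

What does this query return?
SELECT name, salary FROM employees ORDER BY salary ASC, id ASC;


Sorting by salary ASC, then id ASC for ties

4 rows:
Jack, 80000
Quinn, 90000
Uma, 110000
Wendy, 120000


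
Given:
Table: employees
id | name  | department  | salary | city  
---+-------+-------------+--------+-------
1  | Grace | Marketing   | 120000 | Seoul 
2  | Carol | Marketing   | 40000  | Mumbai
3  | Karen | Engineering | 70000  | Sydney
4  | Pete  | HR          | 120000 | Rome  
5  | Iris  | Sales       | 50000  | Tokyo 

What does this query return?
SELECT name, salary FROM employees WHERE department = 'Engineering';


Filtering: department = 'Engineering'
Matching rows: 1

1 rows:
Karen, 70000


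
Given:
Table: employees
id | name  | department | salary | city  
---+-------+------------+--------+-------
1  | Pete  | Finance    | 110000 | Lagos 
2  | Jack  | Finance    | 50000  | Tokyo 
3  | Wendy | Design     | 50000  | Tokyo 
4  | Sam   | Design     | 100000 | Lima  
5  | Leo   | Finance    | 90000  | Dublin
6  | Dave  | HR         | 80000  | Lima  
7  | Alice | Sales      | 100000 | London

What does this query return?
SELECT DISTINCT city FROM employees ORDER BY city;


All 'city' values (row order): Lagos, Tokyo, Tokyo, Lima, Dublin, Lima, London
Removing duplicates leaves 5 unique value(s).

5 values:
Dublin
Lagos
Lima
London
Tokyo


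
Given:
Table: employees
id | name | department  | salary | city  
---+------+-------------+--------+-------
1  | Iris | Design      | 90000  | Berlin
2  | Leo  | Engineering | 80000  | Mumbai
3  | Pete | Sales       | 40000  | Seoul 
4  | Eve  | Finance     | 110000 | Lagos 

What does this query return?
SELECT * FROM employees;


SELECT * returns all 4 rows with all columns

4 rows:
1, Iris, Design, 90000, Berlin
2, Leo, Engineering, 80000, Mumbai
3, Pete, Sales, 40000, Seoul
4, Eve, Finance, 110000, Lagos


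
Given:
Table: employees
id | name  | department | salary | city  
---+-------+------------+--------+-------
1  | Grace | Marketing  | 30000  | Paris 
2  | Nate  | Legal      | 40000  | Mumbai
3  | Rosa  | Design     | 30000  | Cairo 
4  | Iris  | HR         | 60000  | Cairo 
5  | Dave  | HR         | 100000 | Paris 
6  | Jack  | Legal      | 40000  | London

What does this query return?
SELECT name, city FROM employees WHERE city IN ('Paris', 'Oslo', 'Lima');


Filtering: city IN ('Paris', 'Oslo', 'Lima')
Matching: 2 rows

2 rows:
Grace, Paris
Dave, Paris


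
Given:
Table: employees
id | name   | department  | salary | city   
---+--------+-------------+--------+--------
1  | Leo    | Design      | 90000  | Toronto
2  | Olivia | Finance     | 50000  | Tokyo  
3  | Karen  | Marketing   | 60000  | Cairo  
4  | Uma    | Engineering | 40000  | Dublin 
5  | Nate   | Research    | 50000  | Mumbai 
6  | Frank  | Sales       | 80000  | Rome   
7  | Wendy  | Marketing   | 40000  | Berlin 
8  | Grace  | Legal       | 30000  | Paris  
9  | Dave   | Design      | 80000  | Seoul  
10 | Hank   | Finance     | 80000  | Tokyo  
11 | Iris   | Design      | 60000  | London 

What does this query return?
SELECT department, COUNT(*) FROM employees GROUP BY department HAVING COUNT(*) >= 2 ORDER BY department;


Groups with count >= 2:
  Design: 3 -> PASS
  Finance: 2 -> PASS
  Marketing: 2 -> PASS
  Engineering: 1 -> filtered out
  Legal: 1 -> filtered out
  Research: 1 -> filtered out
  Sales: 1 -> filtered out


3 groups:
Design, 3
Finance, 2
Marketing, 2


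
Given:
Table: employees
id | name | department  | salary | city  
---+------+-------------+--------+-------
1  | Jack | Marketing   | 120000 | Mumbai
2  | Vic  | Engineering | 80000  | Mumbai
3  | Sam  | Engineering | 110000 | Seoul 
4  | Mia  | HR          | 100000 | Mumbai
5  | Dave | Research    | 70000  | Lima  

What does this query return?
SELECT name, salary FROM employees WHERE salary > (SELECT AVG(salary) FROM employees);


Subquery: AVG(salary) = 96000.0
Filtering: salary > 96000.0
  Jack (120000) -> MATCH
  Sam (110000) -> MATCH
  Mia (100000) -> MATCH


3 rows:
Jack, 120000
Sam, 110000
Mia, 100000


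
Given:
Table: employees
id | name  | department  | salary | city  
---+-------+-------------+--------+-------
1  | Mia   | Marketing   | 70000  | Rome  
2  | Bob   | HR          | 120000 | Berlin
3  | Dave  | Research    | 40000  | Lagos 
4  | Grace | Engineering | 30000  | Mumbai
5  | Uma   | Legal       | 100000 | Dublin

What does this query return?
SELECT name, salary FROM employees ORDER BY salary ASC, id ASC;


Sorting by salary ASC, then id ASC for ties

5 rows:
Grace, 30000
Dave, 40000
Mia, 70000
Uma, 100000
Bob, 120000


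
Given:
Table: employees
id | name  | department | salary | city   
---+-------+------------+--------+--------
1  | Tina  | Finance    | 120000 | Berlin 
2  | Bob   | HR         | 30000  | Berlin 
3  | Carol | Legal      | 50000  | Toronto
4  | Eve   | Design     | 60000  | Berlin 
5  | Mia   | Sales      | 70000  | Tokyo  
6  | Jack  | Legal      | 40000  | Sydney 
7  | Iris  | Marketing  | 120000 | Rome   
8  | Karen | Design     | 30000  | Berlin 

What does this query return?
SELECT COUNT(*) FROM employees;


COUNT(*) counts all rows

8
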